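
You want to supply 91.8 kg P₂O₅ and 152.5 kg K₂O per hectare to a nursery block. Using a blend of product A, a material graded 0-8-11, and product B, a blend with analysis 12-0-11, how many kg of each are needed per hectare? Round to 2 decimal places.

Per-hectare balance (a = product A, b = product B):
P₂O₅: 0.08·a + 0·b = 91.8
K₂O: 0.11·a + 0.11·b = 152.5
Eliminate b: (row1) − 0/0.11·(row2) → 0.08·a = 91.8, so a = 1147.5.
Then b = (152.5 − 0.11·1147.5) / 0.11 = 238.864.

1147.50 kg product A, 238.86 kg product B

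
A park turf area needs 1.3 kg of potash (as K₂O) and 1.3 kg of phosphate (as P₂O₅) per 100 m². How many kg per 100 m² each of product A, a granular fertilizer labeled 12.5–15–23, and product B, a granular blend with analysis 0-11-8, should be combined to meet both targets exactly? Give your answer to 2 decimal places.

Let a = kg of product A, b = kg of product B (per 100 m²).
K₂O: 0.23·a + 0.08·b = 1.3
P₂O₅: 0.15·a + 0.11·b = 1.3
Solving simultaneously: a = 2.93233, b = 7.81955.

2.93 kg product A, 7.82 kg product B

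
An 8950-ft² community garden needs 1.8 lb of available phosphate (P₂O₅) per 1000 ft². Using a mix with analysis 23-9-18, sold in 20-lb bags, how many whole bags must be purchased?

9 bags

Product per 1000 ft² = 1.8 / 9% = 20 lb.
Total product = 20 × 8950 / 1000 = 179 lb.
Bags = ⌈179 / 20⌉ = 9.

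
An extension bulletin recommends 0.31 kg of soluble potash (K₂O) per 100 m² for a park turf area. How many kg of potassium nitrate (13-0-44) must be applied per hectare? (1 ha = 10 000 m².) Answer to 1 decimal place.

Product per 100 m² = 0.31 / 44% = 0.704545 kg.
Convert to per hectare: 0.704545 × 100 = 70.4545 kg.

70.5 kg of product per hectare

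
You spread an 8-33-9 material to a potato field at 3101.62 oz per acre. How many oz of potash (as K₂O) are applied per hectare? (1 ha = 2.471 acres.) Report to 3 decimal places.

K₂O per acre = 3101.62 × 9% = 279.146 oz.
Convert to per hectare: 279.146 × 2.471 = 689.7693 oz.

689.769 oz K₂O per hectare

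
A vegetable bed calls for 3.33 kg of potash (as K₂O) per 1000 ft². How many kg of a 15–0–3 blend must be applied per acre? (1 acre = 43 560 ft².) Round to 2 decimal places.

4835.16 kg of product per acre

Product per 1000 ft² = 3.33 / 3% = 111 kg.
Convert to per acre: 111 × 43.56 = 4835.16 kg.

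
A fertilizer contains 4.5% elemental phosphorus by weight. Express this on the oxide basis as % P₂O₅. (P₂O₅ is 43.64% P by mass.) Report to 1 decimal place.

10.3% P₂O₅

%P₂O₅ = 4.5 / 0.4364 = 10.3116%.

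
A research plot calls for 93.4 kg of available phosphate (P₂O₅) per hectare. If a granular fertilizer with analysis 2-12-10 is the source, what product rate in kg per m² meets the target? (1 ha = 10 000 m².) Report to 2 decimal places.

Product per hectare = 93.4 / 12% = 778.333 kg.
Convert to per m²: 778.333 × 0.0001 = 0.0778333 kg.

0.08 kg of product per sq m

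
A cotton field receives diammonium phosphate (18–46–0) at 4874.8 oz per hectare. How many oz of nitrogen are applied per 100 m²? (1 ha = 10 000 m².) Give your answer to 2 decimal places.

8.77 oz N per hundred sq m

nitrogen per hectare = 4874.8 × 18% = 877.464 oz.
Convert to per 100 m²: 877.464 × 0.01 = 8.77464 oz.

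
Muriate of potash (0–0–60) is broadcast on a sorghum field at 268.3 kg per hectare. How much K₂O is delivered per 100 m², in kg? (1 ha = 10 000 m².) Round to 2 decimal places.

K₂O per hectare = 268.3 × 60% = 160.98 kg.
Convert to per 100 m²: 160.98 × 0.01 = 1.6098 kg.

1.61 kg K₂O per hundred sq m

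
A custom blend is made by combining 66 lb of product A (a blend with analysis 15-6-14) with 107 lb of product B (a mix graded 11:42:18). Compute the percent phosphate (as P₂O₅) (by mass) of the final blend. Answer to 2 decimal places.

Total mass = 66 + 107 = 173 lb.
P₂O₅ mass = 6%×66 + 42%×107 = 48.9 lb.
% P₂O₅ = 48.9 / 173 = 28.2659%.

28.27% P₂O₅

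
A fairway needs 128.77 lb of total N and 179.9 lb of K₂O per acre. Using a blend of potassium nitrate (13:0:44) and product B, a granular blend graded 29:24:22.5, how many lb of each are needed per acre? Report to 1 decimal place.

235.9 lb potassium nitrate, 338.3 lb product B

Per-acre balance (a = potassium nitrate, b = product B):
N: 0.13·a + 0.29·b = 128.77
K₂O: 0.44·a + 0.225·b = 179.9
From row1: a = (128.77 − 0.29·b) / 0.13.
Into row2: 0.44·(128.77 − 0.29·b)/0.13 + 0.225·b = 179.9 → b = 338.2999, a = 235.869.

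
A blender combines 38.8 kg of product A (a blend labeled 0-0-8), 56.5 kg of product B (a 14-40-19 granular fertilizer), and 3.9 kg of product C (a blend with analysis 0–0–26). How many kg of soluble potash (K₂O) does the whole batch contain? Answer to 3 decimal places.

K₂O mass = 8%×38.8 + 19%×56.5 + 26%×3.9 = 14.853 kg.

14.853 kg K₂O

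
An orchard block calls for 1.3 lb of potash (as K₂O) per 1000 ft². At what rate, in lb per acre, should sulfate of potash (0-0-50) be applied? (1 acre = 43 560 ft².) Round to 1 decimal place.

Product per 1000 ft² = 1.3 / 50% = 2.6 lb.
Convert to per acre: 2.6 × 43.56 = 113.256 lb.

113.3 lb of product per acre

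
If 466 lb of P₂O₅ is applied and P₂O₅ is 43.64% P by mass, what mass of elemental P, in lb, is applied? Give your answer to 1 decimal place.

P = 466 × 0.4364 = 203.362 lb.

203.4 lb P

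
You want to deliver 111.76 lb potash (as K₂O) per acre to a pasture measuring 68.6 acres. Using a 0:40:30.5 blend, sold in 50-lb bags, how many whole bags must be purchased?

503 bags

Product per acre = 111.76 / 30.5% = 366.426 lb.
Total product = 366.426 × 68.6 = 25136.8 lb.
Bags = ⌈25136.8 / 50⌉ = 503.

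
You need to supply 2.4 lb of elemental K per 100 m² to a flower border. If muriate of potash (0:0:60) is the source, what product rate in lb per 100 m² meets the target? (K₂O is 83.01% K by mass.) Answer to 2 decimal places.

4.82 lb of product per hundred sq m

As K₂O: 2.4 / 0.8301 = 2.89122 lb per 100 m².
Product per 100 m² = 2.89122 / 60% = 4.8187 lb.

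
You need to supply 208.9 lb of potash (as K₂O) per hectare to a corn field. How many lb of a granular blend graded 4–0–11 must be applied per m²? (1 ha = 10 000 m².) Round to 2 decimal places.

Product per hectare = 208.9 / 11% = 1899.09 lb.
Convert to per m²: 1899.09 × 0.0001 = 0.189909 lb.

0.19 lb of product per sq m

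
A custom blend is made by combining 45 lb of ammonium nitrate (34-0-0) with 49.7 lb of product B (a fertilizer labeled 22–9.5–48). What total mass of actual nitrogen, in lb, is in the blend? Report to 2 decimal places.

26.23 lb N

N mass = 34%×45 + 22%×49.7 = 26.234 lb.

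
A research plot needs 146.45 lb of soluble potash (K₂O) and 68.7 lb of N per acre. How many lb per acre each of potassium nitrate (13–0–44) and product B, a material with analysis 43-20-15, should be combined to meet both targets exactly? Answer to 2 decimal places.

With a, b = lb per acre of potassium nitrate and product B:
K₂O: 0.44·a + 0.15·b = 146.45
N: 0.13·a + 0.43·b = 68.7
Solving simultaneously: a = 310.362, b = 65.9369.

310.36 lb potassium nitrate, 65.94 lb product B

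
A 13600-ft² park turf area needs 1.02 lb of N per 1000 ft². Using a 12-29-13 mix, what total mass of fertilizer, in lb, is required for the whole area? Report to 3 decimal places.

Product per 1000 ft² = 1.02 / 12% = 8.5 lb.
Total product = 8.5 × 13600 / 1000 = 115.6 lb.

115.600 lb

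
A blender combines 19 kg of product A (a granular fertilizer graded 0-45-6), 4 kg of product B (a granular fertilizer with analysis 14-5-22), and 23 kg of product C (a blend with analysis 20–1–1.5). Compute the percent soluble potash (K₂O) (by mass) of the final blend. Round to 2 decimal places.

5.14% K₂O

Total mass = 19 + 4 + 23 = 46 kg.
K₂O mass = 6%×19 + 22%×4 + 1.5%×23 = 2.365 kg.
% K₂O = 2.365 / 46 = 5.1413%.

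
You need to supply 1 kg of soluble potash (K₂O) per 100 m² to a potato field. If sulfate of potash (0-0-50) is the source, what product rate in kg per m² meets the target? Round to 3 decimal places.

Product per 100 m² = 1 / 50% = 2 kg.
Convert to per m²: 2 × 0.01 = 0.02 kg.

0.020 kg of product per sq m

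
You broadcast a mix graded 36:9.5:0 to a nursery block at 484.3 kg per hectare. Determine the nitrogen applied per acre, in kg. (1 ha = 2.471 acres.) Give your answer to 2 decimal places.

nitrogen per hectare = 484.3 × 36% = 174.348 kg.
Convert to per acre: 174.348 × 0.404694 = 70.5577 kg.

70.56 kg N per acre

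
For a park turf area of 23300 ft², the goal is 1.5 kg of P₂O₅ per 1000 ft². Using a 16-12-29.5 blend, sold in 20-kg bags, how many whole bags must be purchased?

Product per 1000 ft² = 1.5 / 12% = 12.5 kg.
Total product = 12.5 × 23300 / 1000 = 291.25 kg.
Bags = ⌈291.25 / 20⌉ = 15.

15 bags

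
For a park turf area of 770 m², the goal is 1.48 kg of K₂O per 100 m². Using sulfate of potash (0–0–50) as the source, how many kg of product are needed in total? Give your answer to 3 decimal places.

Product per 100 m² = 1.48 / 50% = 2.96 kg.
Total product = 2.96 × 770 / 100 = 22.792 kg.

22.792 kg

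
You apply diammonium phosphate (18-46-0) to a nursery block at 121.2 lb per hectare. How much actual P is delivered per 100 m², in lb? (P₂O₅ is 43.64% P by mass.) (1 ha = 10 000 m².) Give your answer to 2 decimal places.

P₂O₅ per hectare = 121.2 × 46% = 55.752 lb.
Elemental P = 55.752 × 0.4364 = 24.3302 lb per hectare.
Convert to per 100 m²: 24.3302 × 0.01 = 0.243302 lb.

0.24 lb P per hundred sq m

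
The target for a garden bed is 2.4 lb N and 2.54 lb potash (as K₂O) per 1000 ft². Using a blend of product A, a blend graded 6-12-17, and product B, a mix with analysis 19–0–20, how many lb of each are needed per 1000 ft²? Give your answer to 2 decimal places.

With a, b = lb per 1000 ft² of product A and product B:
N: 0.06·a + 0.19·b = 2.4
K₂O: 0.17·a + 0.2·b = 2.54
Eliminate a: (row1) − 0.06/0.17·(row2) → 0.119412·b = 1.50353, so b = 12.5911.
Back-substitute: a = (2.4 − 0.19·12.5911) / 0.06 = 0.128079.

0.13 lb product A, 12.59 lb product B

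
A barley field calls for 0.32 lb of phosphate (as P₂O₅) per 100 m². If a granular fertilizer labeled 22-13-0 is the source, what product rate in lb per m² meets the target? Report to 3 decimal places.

Product per 100 m² = 0.32 / 13% = 2.46154 lb.
Convert to per m²: 2.46154 × 0.01 = 0.0246154 lb.

0.025 lb of product per sq m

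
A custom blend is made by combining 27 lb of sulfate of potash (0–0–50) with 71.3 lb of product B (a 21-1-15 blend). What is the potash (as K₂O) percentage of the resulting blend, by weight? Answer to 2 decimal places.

Total mass = 27 + 71.3 = 98.3 lb.
K₂O mass = 50%×27 + 15%×71.3 = 24.195 lb.
% K₂O = 24.195 / 98.3 = 24.6134%.

24.61% K₂O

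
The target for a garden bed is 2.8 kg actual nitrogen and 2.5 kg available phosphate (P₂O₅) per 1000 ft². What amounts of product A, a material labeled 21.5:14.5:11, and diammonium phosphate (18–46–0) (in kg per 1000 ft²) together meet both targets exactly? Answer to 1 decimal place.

11.5 kg product A, 1.8 kg diammonium phosphate

Per-1000 ft² balance (a = product A, b = diammonium phosphate):
N: 0.215·a + 0.18·b = 2.8
P₂O₅: 0.145·a + 0.46·b = 2.5
From row1: a = (2.8 − 0.18·b) / 0.215.
Into row2: 0.145·(2.8 − 0.18·b)/0.215 + 0.46·b = 2.5 → b = 1.80632, a = 11.511.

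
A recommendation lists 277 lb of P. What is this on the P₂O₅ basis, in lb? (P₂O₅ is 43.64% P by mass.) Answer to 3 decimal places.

P₂O₅ = 277 / 0.4364 = 634.7388 lb.

634.739 lb P₂O₅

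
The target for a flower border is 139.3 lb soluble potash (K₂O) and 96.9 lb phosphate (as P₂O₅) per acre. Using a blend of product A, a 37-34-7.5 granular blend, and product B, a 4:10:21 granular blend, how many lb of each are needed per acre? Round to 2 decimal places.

With a, b = lb per acre of product A and product B:
K₂O: 0.075·a + 0.21·b = 139.3
P₂O₅: 0.34·a + 0.1·b = 96.9
From row1: a = (139.3 − 0.21·b) / 0.075.
Into row2: 0.34·(139.3 − 0.21·b)/0.075 + 0.1·b = 96.9 → b = 627.457, a = 100.454.

100.45 lb product A, 627.46 lb product B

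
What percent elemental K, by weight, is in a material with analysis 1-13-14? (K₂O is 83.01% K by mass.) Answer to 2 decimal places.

%K = 14 × 0.8301 = 11.6214%.

11.62% K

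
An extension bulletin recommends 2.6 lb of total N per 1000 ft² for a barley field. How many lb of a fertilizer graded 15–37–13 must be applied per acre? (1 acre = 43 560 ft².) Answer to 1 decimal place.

Product per 1000 ft² = 2.6 / 15% = 17.3333 lb.
Convert to per acre: 17.3333 × 43.56 = 755.04 lb.

755.0 lb of product per acre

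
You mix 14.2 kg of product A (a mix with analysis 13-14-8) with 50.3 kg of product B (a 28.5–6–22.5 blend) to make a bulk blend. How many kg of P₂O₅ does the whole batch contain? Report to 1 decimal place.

5.0 kg P₂O₅

P₂O₅ mass = 14%×14.2 + 6%×50.3 = 5.006 kg.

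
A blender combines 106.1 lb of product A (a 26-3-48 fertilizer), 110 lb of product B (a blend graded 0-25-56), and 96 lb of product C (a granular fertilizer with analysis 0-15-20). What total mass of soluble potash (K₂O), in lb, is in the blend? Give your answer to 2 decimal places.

K₂O mass = 48%×106.1 + 56%×110 + 20%×96 = 131.728 lb.

131.73 lb K₂O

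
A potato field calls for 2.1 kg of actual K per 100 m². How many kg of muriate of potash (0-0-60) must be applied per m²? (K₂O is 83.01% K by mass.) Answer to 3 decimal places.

0.042 kg of product per sq m

As K₂O: 2.1 / 0.8301 = 2.52982 kg per 100 m².
Product per 100 m² = 2.52982 / 60% = 4.21636 kg.
Convert to per m²: 4.21636 × 0.01 = 0.0421636 kg.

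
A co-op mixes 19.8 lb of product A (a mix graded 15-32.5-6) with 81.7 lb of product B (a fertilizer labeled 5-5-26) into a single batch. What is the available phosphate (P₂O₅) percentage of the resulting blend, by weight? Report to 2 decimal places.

Total mass = 19.8 + 81.7 = 101.5 lb.
P₂O₅ mass = 32.5%×19.8 + 5%×81.7 = 10.52 lb.
% P₂O₅ = 10.52 / 101.5 = 10.3645%.

10.36% P₂O₅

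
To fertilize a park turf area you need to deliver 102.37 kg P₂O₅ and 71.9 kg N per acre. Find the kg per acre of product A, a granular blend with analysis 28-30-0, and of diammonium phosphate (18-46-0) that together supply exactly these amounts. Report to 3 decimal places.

195.821 kg product A, 94.834 kg diammonium phosphate

Per-acre balance (a = product A, b = diammonium phosphate):
P₂O₅: 0.3·a + 0.46·b = 102.37
N: 0.28·a + 0.18·b = 71.9
Solving simultaneously: a = 195.8209, b = 94.8342.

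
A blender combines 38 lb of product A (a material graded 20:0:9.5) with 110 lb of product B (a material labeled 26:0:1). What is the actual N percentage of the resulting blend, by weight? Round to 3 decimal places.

24.459% N

Total mass = 38 + 110 = 148 lb.
N mass = 20%×38 + 26%×110 = 36.2 lb.
% N = 36.2 / 148 = 24.45946%.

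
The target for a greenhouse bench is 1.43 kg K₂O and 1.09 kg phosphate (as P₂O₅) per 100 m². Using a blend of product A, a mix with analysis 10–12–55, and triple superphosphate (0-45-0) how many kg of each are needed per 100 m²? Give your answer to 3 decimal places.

With a, b = kg per 100 m² of product A and triple superphosphate:
K₂O: 0.55·a + 0·b = 1.43
P₂O₅: 0.12·a + 0.45·b = 1.09
Eliminate b: (row1) − 0/0.45·(row2) → 0.55·a = 1.43, so a = 2.6.
Then b = (1.09 − 0.12·2.6) / 0.45 = 1.72889.

2.600 kg product A, 1.729 kg triple superphosphate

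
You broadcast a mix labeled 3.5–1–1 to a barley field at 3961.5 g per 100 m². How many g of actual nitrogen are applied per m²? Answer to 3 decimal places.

nitrogen per 100 m² = 3961.5 × 3.5% = 138.653 g.
Convert to per m²: 138.653 × 0.01 = 1.38653 g.

1.387 g N per sq m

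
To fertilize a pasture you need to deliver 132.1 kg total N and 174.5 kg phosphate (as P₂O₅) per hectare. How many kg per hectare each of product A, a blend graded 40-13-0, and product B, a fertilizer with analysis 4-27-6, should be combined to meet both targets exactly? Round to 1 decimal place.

With a, b = kg per hectare of product A and product B:
N: 0.4·a + 0.04·b = 132.1
P₂O₅: 0.13·a + 0.27·b = 174.5
Eliminate b: (row1) − 0.04/0.27·(row2) → 0.380741·a = 106.248, so a = 279.056.
Then b = (174.5 − 0.13·279.056) / 0.27 = 511.936.

279.1 kg product A, 511.9 kg product B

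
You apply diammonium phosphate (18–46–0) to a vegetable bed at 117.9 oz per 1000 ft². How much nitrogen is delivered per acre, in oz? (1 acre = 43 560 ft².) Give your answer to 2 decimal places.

924.43 oz N per acre

nitrogen per 1000 ft² = 117.9 × 18% = 21.222 oz.
Convert to per acre: 21.222 × 43.56 = 924.4303 oz.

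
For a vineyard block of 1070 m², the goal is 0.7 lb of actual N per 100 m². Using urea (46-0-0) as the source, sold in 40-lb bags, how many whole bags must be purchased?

Product per 100 m² = 0.7 / 46% = 1.52174 lb.
Total product = 1.52174 × 1070 / 100 = 16.2826 lb.
Bags = ⌈16.2826 / 40⌉ = 1.

1 bags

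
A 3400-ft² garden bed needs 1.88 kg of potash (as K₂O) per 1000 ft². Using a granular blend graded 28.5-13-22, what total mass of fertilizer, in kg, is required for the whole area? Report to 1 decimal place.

Product per 1000 ft² = 1.88 / 22% = 8.54545 kg.
Total product = 8.54545 × 3400 / 1000 = 29.0545 kg.

29.1 kg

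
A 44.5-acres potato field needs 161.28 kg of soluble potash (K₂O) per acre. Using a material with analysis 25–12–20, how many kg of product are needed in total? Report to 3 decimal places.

35884.800 kg

Product per acre = 161.28 / 20% = 806.4 kg.
Total product = 806.4 × 44.5 = 35884.8 kg.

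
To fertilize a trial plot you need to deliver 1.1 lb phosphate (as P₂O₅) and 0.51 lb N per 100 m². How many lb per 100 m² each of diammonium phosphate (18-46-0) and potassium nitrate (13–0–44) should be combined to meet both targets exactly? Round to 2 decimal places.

2.39 lb diammonium phosphate, 0.61 lb potassium nitrate

With a, b = lb per 100 m² of diammonium phosphate and potassium nitrate:
P₂O₅: 0.46·a + 0·b = 1.1
N: 0.18·a + 0.13·b = 0.51
Solving simultaneously: a = 2.3913, b = 0.61204.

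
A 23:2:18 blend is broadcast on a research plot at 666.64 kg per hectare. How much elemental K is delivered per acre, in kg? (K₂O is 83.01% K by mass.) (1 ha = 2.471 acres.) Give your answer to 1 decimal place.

K₂O per hectare = 666.64 × 18% = 119.995 kg.
Elemental K = 119.995 × 0.8301 = 99.608 kg per hectare.
Convert to per acre: 99.608 × 0.404694 = 40.3108 kg.

40.3 kg K per acre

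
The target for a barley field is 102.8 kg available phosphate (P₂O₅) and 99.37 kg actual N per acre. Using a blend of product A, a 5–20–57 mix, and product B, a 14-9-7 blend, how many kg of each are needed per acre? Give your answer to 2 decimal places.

231.86 kg product A, 626.98 kg product B

Let a = kg of product A, b = kg of product B (per acre).
P₂O₅: 0.2·a + 0.09·b = 102.8
N: 0.05·a + 0.14·b = 99.37
Solving simultaneously: a = 231.8596, b = 626.979.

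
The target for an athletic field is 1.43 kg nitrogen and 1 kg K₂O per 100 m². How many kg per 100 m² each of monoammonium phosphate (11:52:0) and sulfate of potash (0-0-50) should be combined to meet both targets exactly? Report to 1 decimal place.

With a, b = kg per 100 m² of monoammonium phosphate and sulfate of potash:
N: 0.11·a + 0·b = 1.43
K₂O: 0·a + 0.5·b = 1
Solving simultaneously: a = 13, b = 2.

13.0 kg monoammonium phosphate, 2.0 kg sulfate of potash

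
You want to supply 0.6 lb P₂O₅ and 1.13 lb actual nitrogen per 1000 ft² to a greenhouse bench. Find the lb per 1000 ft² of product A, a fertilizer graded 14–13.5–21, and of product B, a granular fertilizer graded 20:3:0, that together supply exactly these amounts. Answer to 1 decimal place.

With a, b = lb per 1000 ft² of product A and product B:
P₂O₅: 0.135·a + 0.03·b = 0.6
N: 0.14·a + 0.2·b = 1.13
Solving simultaneously: a = 3.77632, b = 3.00658.

3.8 lb product A, 3.0 lb product B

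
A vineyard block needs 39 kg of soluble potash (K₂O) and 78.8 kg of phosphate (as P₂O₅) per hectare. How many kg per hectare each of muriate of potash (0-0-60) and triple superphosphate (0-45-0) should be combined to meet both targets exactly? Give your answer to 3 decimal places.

65.000 kg muriate of potash, 175.111 kg triple superphosphate

With a, b = kg per hectare of muriate of potash and triple superphosphate:
K₂O: 0.6·a + 0·b = 39
P₂O₅: 0·a + 0.45·b = 78.8
Solving simultaneously: a = 65, b = 175.1111.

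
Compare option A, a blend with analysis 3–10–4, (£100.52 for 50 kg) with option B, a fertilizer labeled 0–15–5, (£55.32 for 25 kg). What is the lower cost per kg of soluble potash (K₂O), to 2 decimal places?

£44.26 per kg K₂O (option B)

option A: K₂O per bag = 50 × 4% = 2 kg; cost = 100.52 / 2 = £50.2600/kg K₂O.
option B: K₂O per bag = 25 × 5% = 1.25 kg; cost = 55.32 / 1.25 = £44.2560/kg K₂O.
option B is cheaper.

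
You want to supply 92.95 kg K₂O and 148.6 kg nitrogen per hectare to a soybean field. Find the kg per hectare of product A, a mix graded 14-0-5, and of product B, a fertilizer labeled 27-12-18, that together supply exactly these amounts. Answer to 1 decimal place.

141.2 kg product A, 477.2 kg product B

With a, b = kg per hectare of product A and product B:
K₂O: 0.05·a + 0.18·b = 92.95
N: 0.14·a + 0.27·b = 148.6
From row1: a = (92.95 − 0.18·b) / 0.05.
Into row2: 0.14·(92.95 − 0.18·b)/0.05 + 0.27·b = 148.6 → b = 477.179, a = 141.154.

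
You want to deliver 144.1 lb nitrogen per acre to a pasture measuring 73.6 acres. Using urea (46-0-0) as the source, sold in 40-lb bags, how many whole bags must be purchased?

577 bags

Product per acre = 144.1 / 46% = 313.261 lb.
Total product = 313.261 × 73.6 = 23056 lb.
Bags = ⌈23056 / 40⌉ = 577.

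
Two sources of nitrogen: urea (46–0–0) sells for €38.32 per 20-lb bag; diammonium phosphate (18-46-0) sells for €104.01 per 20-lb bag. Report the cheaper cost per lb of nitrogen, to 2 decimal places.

urea: N per bag = 20 × 46% = 9.2 lb; cost = 38.32 / 9.2 = €4.1652/lb N.
diammonium phosphate: N per bag = 20 × 18% = 3.6 lb; cost = 104.01 / 3.6 = €28.8917/lb N.
urea is cheaper.

€4.17 per lb N (urea)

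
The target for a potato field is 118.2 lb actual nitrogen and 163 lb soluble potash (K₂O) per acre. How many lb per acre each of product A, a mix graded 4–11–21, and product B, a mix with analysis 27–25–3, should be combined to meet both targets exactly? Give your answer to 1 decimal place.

729.1 lb product A, 329.8 lb product B

Per-acre balance (a = product A, b = product B):
N: 0.04·a + 0.27·b = 118.2
K₂O: 0.21·a + 0.03·b = 163
Eliminate b: (row1) − 0.27/0.03·(row2) → -1.85·a = -1348.8, so a = 729.081.
Then b = (163 − 0.21·729.081) / 0.03 = 329.766.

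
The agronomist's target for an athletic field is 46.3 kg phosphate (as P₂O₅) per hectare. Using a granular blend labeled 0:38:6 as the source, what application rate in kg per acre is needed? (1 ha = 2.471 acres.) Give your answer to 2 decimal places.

49.31 kg of product per acre

Product per hectare = 46.3 / 38% = 121.842 kg.
Convert to per acre: 121.842 × 0.404694 = 49.3088 kg.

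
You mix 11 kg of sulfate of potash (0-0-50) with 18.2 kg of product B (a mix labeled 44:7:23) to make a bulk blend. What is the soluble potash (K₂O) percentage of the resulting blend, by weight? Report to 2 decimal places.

33.17% K₂O

Total mass = 11 + 18.2 = 29.2 kg.
K₂O mass = 50%×11 + 23%×18.2 = 9.686 kg.
% K₂O = 9.686 / 29.2 = 33.1712%.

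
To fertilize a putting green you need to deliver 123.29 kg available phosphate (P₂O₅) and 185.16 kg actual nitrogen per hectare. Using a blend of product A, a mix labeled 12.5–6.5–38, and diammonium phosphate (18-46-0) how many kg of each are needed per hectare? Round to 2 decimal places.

1375.14 kg product A, 73.71 kg diammonium phosphate

With a, b = kg per hectare of product A and diammonium phosphate:
P₂O₅: 0.065·a + 0.46·b = 123.29
N: 0.125·a + 0.18·b = 185.16
From row1: a = (123.29 − 0.46·b) / 0.065.
Into row2: 0.125·(123.29 − 0.46·b)/0.065 + 0.18·b = 185.16 → b = 73.7085, a = 1375.1397.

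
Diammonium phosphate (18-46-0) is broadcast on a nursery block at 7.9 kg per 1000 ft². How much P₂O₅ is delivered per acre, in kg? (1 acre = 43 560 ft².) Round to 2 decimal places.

P₂O₅ per 1000 ft² = 7.9 × 46% = 3.634 kg.
Convert to per acre: 3.634 × 43.56 = 158.297 kg.

158.30 kg P₂O₅ per acre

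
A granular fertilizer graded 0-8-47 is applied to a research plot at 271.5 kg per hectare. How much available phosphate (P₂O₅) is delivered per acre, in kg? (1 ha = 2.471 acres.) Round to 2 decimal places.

8.79 kg P₂O₅ per acre

P₂O₅ per hectare = 271.5 × 8% = 21.72 kg.
Convert to per acre: 21.72 × 0.404694 = 8.78996 kg.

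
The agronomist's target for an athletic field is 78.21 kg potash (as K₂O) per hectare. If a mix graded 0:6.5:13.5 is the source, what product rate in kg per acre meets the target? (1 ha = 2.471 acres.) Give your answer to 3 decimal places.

Product per hectare = 78.21 / 13.5% = 579.333 kg.
Convert to per acre: 579.333 × 0.404694 = 234.45299 kg.

234.453 kg of product per acre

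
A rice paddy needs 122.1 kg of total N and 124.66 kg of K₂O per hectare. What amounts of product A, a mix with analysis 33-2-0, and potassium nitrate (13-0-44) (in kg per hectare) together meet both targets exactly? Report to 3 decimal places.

With a, b = kg per hectare of product A and potassium nitrate:
N: 0.33·a + 0.13·b = 122.1
K₂O: 0·a + 0.44·b = 124.66
Solving simultaneously: a = 258.3898, b = 283.3182.

258.390 kg product A, 283.318 kg potassium nitrate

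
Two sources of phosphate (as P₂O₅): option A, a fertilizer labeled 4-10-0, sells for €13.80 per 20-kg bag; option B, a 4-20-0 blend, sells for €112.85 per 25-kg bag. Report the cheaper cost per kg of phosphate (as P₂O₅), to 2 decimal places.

option A: P₂O₅ per bag = 20 × 10% = 2 kg; cost = 13.80 / 2 = €6.9000/kg P₂O₅.
option B: P₂O₅ per bag = 25 × 20% = 5 kg; cost = 112.85 / 5 = €22.5700/kg P₂O₅.
option A is cheaper.

€6.90 per kg P₂O₅ (option A)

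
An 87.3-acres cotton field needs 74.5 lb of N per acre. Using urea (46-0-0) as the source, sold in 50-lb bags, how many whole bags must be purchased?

283 bags

Product per acre = 74.5 / 46% = 161.957 lb.
Total product = 161.957 × 87.3 = 14138.8 lb.
Bags = ⌈14138.8 / 50⌉ = 283.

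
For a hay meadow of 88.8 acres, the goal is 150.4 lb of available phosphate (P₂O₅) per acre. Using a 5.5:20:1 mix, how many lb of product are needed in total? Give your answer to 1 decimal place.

66777.6 lb

Product per acre = 150.4 / 20% = 752 lb.
Total product = 752 × 88.8 = 66777.6 lb.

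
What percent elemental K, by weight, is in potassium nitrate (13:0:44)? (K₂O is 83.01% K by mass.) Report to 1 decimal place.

36.5% K

%K = 44 × 0.8301 = 36.5244%.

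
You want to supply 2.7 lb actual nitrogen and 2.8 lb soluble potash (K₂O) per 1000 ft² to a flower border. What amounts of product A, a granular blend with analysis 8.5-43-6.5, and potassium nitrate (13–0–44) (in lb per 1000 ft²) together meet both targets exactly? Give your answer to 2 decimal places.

Per-1000 ft² balance (a = product A, b = potassium nitrate):
N: 0.085·a + 0.13·b = 2.7
K₂O: 0.065·a + 0.44·b = 2.8
From row1: a = (2.7 − 0.13·b) / 0.085.
Into row2: 0.065·(2.7 − 0.13·b)/0.085 + 0.44·b = 2.8 → b = 2.15889, a = 28.4629.

28.46 lb product A, 2.16 lb potassium nitrate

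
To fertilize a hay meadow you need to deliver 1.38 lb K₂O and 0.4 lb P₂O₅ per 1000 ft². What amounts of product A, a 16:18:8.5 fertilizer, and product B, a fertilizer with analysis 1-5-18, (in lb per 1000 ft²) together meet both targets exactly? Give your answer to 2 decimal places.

Per-1000 ft² balance (a = product A, b = product B):
K₂O: 0.085·a + 0.18·b = 1.38
P₂O₅: 0.18·a + 0.05·b = 0.4
Solving simultaneously: a = 0.106572, b = 7.61634.

0.11 lb product A, 7.62 lb product B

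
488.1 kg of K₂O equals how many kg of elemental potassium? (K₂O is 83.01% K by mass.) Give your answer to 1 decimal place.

K = 488.1 × 0.8301 = 405.172 kg.

405.2 kg K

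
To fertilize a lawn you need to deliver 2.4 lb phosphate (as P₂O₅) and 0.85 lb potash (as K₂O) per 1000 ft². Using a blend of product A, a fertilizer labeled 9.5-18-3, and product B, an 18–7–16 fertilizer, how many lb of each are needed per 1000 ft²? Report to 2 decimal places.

Let a = lb of product A, b = lb of product B (per 1000 ft²).
P₂O₅: 0.18·a + 0.07·b = 2.4
K₂O: 0.03·a + 0.16·b = 0.85
Eliminate a: (row1) − 0.18/0.03·(row2) → -0.89·b = -2.7, so b = 3.03371.
Back-substitute: a = (2.4 − 0.07·3.03371) / 0.18 = 12.1536.

12.15 lb product A, 3.03 lb product B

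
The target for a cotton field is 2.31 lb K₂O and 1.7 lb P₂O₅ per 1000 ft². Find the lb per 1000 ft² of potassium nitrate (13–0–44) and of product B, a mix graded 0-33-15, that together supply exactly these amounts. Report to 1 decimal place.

3.5 lb potassium nitrate, 5.2 lb product B

With a, b = lb per 1000 ft² of potassium nitrate and product B:
K₂O: 0.44·a + 0.15·b = 2.31
P₂O₅: 0·a + 0.33·b = 1.7
Solving simultaneously: a = 3.4938, b = 5.15152.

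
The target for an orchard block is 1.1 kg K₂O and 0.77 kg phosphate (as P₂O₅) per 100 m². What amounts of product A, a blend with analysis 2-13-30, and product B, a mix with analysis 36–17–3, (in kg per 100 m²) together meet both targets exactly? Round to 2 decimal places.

Per-100 m² balance (a = product A, b = product B):
K₂O: 0.3·a + 0.03·b = 1.1
P₂O₅: 0.13·a + 0.17·b = 0.77
Solving simultaneously: a = 3.47983, b = 1.86837.

3.48 kg product A, 1.87 kg product B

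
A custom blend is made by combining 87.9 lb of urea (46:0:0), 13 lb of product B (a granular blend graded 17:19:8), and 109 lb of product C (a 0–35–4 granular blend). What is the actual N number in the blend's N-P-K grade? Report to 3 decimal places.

Total mass = 87.9 + 13 + 109 = 209.9 lb.
N mass = 46%×87.9 + 17%×13 + 0%×109 = 42.644 lb.
% N = 42.644 / 209.9 = 20.3163%.

20.316% N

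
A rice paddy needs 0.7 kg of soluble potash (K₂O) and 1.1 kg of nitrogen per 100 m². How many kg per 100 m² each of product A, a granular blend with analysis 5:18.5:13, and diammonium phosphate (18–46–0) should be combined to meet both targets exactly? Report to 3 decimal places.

Let a = kg of product A, b = kg of diammonium phosphate (per 100 m²).
K₂O: 0.13·a + 0·b = 0.7
N: 0.05·a + 0.18·b = 1.1
Eliminate b: (row1) − 0/0.18·(row2) → 0.13·a = 0.7, so a = 5.38462.
Then b = (1.1 − 0.05·5.38462) / 0.18 = 4.61538.

5.385 kg product A, 4.615 kg diammonium phosphate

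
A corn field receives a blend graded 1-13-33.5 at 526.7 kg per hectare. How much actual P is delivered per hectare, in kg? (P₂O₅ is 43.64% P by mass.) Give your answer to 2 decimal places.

P₂O₅ per hectare = 526.7 × 13% = 68.471 kg.
Elemental P = 68.471 × 0.4364 = 29.8807 kg per hectare.

29.88 kg P per hectare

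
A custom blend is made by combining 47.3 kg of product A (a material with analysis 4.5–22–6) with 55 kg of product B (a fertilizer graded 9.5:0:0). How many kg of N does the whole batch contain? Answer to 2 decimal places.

7.35 kg N

N mass = 4.5%×47.3 + 9.5%×55 = 7.3535 kg.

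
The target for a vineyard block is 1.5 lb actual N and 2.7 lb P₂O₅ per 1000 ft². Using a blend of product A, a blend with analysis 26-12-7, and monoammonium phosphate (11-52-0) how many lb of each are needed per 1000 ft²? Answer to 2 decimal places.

3.96 lb product A, 4.28 lb monoammonium phosphate

Per-1000 ft² balance (a = product A, b = monoammonium phosphate):
N: 0.26·a + 0.11·b = 1.5
P₂O₅: 0.12·a + 0.52·b = 2.7
From row1: a = (1.5 − 0.11·b) / 0.26.
Into row2: 0.12·(1.5 − 0.11·b)/0.26 + 0.52·b = 2.7 → b = 4.27869, a = 3.95902.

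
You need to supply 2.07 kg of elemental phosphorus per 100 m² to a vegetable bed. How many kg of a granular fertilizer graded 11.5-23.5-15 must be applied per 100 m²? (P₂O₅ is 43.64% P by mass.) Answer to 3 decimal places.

As P₂O₅: 2.07 / 0.4364 = 4.74335 kg per 100 m².
Product per 100 m² = 4.74335 / 23.5% = 20.18449 kg.

20.184 kg of product per hundred sq m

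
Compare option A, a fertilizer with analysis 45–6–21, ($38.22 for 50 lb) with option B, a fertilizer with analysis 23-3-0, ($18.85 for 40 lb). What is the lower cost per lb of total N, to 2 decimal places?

$1.70 per lb N (option A)

option A: N per bag = 50 × 45% = 22.5 lb; cost = 38.22 / 22.5 = $1.6987/lb N.
option B: N per bag = 40 × 23% = 9.2 lb; cost = 18.85 / 9.2 = $2.0489/lb N.
option A is cheaper.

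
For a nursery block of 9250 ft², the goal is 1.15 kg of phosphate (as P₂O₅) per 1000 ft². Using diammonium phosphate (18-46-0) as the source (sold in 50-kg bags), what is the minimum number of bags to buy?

Product per 1000 ft² = 1.15 / 46% = 2.5 kg.
Total product = 2.5 × 9250 / 1000 = 23.125 kg.
Bags = ⌈23.125 / 50⌉ = 1.

1 bags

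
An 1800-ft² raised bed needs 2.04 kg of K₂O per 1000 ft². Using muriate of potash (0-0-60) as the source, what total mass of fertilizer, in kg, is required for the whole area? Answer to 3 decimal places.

Product per 1000 ft² = 2.04 / 60% = 3.4 kg.
Total product = 3.4 × 1800 / 1000 = 6.12 kg.

6.120 kg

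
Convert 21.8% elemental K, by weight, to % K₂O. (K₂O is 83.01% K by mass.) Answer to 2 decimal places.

26.26% K₂O

%K₂O = 21.8 / 0.8301 = 26.2619%.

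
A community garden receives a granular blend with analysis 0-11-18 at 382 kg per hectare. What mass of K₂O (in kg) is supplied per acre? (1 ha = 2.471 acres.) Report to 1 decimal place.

27.8 kg K₂O per acre

K₂O per hectare = 382 × 18% = 68.76 kg.
Convert to per acre: 68.76 × 0.404694 = 27.8268 kg.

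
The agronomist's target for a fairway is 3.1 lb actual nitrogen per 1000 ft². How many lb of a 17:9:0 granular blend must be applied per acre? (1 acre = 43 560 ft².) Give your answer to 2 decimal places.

794.33 lb of product per acre

Product per 1000 ft² = 3.1 / 17% = 18.2353 lb.
Convert to per acre: 18.2353 × 43.56 = 794.329 lb.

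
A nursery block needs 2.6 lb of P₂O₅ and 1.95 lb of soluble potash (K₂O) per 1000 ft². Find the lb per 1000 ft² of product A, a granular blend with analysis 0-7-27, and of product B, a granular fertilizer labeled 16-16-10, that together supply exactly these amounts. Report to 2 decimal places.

1.44 lb product A, 15.62 lb product B

With a, b = lb per 1000 ft² of product A and product B:
P₂O₅: 0.07·a + 0.16·b = 2.6
K₂O: 0.27·a + 0.1·b = 1.95
From row1: a = (2.6 − 0.16·b) / 0.07.
Into row2: 0.27·(2.6 − 0.16·b)/0.07 + 0.1·b = 1.95 → b = 15.6215, a = 1.43646.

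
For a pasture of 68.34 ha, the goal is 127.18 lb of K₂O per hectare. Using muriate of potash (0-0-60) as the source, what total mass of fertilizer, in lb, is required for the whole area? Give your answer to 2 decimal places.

14485.80 lb

Product per hectare = 127.18 / 60% = 211.967 lb.
Total product = 211.967 × 68.34 = 14485.802 lb.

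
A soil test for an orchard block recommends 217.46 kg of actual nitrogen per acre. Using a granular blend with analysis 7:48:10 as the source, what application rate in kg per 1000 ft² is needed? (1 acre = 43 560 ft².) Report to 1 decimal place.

Product per acre = 217.46 / 7% = 3106.57 kg.
Convert to per 1000 ft²: 3106.57 × 0.0229568 = 71.3171 kg.

71.3 kg of product per thousand sq ft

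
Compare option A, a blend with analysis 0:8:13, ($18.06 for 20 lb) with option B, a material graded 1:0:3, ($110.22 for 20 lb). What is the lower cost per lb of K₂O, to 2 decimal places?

$6.95 per lb K₂O (option A)

option A: K₂O per bag = 20 × 13% = 2.6 lb; cost = 18.06 / 2.6 = $6.9462/lb K₂O.
option B: K₂O per bag = 20 × 3% = 0.6 lb; cost = 110.22 / 0.6 = $183.7000/lb K₂O.
option A is cheaper.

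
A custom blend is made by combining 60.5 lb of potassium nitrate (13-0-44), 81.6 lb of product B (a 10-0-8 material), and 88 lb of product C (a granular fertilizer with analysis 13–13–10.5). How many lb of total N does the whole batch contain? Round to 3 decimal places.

N mass = 13%×60.5 + 10%×81.6 + 13%×88 = 27.465 lb.

27.465 lb N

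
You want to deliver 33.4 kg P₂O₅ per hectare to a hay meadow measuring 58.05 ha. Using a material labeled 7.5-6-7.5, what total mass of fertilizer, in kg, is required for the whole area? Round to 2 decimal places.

32314.50 kg

Product per hectare = 33.4 / 6% = 556.667 kg.
Total product = 556.667 × 58.05 = 32314.5 kg.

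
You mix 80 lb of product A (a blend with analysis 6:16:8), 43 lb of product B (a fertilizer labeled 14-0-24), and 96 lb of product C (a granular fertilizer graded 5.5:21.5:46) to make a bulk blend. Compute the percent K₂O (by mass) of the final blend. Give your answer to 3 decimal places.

27.799% K₂O

Total mass = 80 + 43 + 96 = 219 lb.
K₂O mass = 8%×80 + 24%×43 + 46%×96 = 60.88 lb.
% K₂O = 60.88 / 219 = 27.7991%.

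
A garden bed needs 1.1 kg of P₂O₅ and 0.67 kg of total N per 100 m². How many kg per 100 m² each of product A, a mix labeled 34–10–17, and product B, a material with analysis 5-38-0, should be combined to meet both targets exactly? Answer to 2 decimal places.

Per-100 m² balance (a = product A, b = product B):
P₂O₅: 0.1·a + 0.38·b = 1.1
N: 0.34·a + 0.05·b = 0.67
Solving simultaneously: a = 1.60709, b = 2.47182.

1.61 kg product A, 2.47 kg product B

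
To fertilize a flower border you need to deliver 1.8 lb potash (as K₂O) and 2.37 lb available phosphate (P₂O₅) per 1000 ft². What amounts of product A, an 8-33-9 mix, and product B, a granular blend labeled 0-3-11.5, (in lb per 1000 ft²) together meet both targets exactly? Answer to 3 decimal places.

6.200 lb product A, 10.800 lb product B

Let a = lb of product A, b = lb of product B (per 1000 ft²).
K₂O: 0.09·a + 0.115·b = 1.8
P₂O₅: 0.33·a + 0.03·b = 2.37
Solving simultaneously: a = 6.2, b = 10.8.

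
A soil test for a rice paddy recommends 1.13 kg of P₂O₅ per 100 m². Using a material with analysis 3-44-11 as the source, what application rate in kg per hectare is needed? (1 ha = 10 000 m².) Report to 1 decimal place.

256.8 kg of product per hectare

Product per 100 m² = 1.13 / 44% = 2.56818 kg.
Convert to per hectare: 2.56818 × 100 = 256.818 kg.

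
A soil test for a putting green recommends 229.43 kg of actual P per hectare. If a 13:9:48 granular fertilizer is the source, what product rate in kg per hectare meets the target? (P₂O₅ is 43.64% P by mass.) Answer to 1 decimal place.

As P₂O₅: 229.43 / 0.4364 = 525.733 kg per hectare.
Product per hectare = 525.733 / 9% = 5841.48 kg.

5841.5 kg of product per hectare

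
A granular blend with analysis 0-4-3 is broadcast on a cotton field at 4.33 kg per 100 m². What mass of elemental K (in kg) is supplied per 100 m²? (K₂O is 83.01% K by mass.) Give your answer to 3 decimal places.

0.108 kg K per hundred sq m

K₂O per 100 m² = 4.33 × 3% = 0.1299 kg.
Elemental K = 0.1299 × 0.8301 = 0.10783 kg per 100 m².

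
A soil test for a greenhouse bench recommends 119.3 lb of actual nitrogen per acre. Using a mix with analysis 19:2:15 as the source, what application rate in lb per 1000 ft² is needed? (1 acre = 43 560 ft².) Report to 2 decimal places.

Product per acre = 119.3 / 19% = 627.895 lb.
Convert to per 1000 ft²: 627.895 × 0.0229568 = 14.4145 lb.

14.41 lb of product per thousand sq ft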